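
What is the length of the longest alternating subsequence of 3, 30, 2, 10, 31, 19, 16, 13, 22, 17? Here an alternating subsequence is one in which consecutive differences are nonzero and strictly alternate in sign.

7

A longest alternating subsequence is 3, 30, 2, 31, 19, 22, 17 (positions 1,2,3,5,6,9,10); its 6 consecutive differences strictly alternate in sign, and length 7 is optimal.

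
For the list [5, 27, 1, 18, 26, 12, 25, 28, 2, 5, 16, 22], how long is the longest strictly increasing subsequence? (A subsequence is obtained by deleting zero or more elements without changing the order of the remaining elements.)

One longest increasing subsequence is 1, 2, 5, 16, 22 (positions 3,9,10,11,12), of length 5; no longer one exists.

5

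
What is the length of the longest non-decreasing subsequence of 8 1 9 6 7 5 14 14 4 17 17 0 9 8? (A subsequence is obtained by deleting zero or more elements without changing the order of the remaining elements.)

7

Scanning left to right, the best length ending at each element is: 8→1, 1→1, 9→2, 6→2, 7→3, 5→2, 14→4, 14→5, 4→2, 17→6, 17→7, 0→1, 9→4, 8→4.
So the longest non-decreasing subsequence has length 7, e.g. 1, 6, 7, 14, 14, 17, 17.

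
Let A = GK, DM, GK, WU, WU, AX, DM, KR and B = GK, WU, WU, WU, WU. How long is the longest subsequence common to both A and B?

3

Backtracking the LCS table gives one alignment: GK (A1,B1) → WU (A4,B4) → WU (A5,B5).
So the longest common subsequence has length 3.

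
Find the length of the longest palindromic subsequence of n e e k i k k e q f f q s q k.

6

One longest palindromic subsequence is kqffqk (positions 4,9,10,11,14,15); it reads the same forward and backward, and the interval DP gives dp[1][15] = 6.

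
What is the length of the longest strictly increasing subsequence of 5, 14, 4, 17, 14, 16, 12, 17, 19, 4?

5

Let dp[i] be the longest increasing subsequence ending at position i. Then dp = [1, 2, 1, 3, 2, 3, 2, 4, 5, 1].
The maximum is 5; one witness is 5, 14, 16, 17, 19 at positions 1,2,6,8,9.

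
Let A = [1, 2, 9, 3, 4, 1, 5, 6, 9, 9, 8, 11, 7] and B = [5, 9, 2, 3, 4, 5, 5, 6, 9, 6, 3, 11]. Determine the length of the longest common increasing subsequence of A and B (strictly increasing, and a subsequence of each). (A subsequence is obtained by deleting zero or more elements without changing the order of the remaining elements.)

7

For each value that appears in both, track the longest common increasing run ending there.
The best achievable length is 7; one witness is 2, 3, 4, 5, 6, 9, 11 (A-positions 2,4,5,7,8,9,12, B-positions 3,4,5,6,8,9,12).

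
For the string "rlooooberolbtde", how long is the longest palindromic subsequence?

Using dp[i][j] = 2 + dp[i+1][j−1] if the ends match, else max(dp[i+1][j], dp[i][j−1]):
dp[1][15] = 7. A witness is loooool at positions 2,3,4,5,6,10,11.

7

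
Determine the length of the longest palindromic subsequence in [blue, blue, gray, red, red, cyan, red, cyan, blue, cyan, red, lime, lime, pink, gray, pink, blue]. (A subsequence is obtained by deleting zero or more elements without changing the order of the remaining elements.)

9

One longest palindromic subsequence is blue gray red cyan blue cyan red gray blue (positions 1,3,7,8,9,10,11,15,17); it reads the same forward and backward, and the interval DP gives dp[1][17] = 9.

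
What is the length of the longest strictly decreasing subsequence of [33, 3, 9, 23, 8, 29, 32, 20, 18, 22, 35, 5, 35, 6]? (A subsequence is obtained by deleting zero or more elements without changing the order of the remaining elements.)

Let dp[i] be the longest decreasing subsequence ending at position i. Then dp = [1, 2, 2, 2, 3, 2, 2, 3, 4, 3, 1, 5, 1, 5].
The maximum is 5; one witness is 33, 23, 20, 18, 5 at positions 1,4,8,9,12.

5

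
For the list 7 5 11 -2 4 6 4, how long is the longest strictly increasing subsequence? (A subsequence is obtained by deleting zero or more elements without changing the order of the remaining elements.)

3

Scanning left to right, the best length ending at each element is: 7→1, 5→1, 11→2, -2→1, 4→2, 6→3, 4→2.
So the longest increasing subsequence has length 3, e.g. -2, 4, 6.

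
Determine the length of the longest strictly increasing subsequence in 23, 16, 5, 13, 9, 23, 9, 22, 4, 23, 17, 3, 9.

Scanning left to right, the best length ending at each element is: 23→1, 16→1, 5→1, 13→2, 9→2, 23→3, 9→2, 22→3, 4→1, 23→4, 17→3, 3→1, 9→2.
So the longest increasing subsequence has length 4, e.g. 5, 13, 22, 23.

4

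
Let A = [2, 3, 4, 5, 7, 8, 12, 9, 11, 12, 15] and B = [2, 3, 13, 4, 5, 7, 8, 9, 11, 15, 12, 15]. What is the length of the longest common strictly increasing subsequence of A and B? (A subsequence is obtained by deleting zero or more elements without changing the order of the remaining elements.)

10

For each value that appears in both, track the longest common increasing run ending there.
The best achievable length is 10; one witness is 2, 3, 4, 5, 7, 8, 9, 11, 12, 15 (A-positions 1,2,3,4,5,6,8,9,10,11, B-positions 1,2,4,5,6,7,8,9,11,12).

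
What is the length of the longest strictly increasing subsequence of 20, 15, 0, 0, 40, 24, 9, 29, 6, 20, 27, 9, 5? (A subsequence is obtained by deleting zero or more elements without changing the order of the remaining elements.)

4

Scanning left to right, the best length ending at each element is: 20→1, 15→1, 0→1, 0→1, 40→2, 24→2, 9→2, 29→3, 6→2, 20→3, 27→4, 9→3, 5→2.
So the longest increasing subsequence has length 4, e.g. 0, 9, 20, 27.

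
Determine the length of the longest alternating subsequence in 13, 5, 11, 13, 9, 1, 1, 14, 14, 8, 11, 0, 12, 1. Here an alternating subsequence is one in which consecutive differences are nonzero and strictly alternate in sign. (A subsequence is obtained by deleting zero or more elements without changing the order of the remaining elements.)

10

Track the best alternating length ending on an up-step vs a down-step at each position: up/down = 1/1, 1/2, 3/2, 3/1, 3/4, 1/4, 1/4, 5/1, 5/1, 5/6, 7/6, 1/8, 9/6, 9/10.
The maximum over both is 10; one such subsequence is 13, 5, 11, 9, 14, 8, 11, 0, 12, 1.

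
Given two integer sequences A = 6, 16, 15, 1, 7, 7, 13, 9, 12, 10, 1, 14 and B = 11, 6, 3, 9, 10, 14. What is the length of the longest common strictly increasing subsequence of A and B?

For each value that appears in both, track the longest common increasing run ending there.
The best achievable length is 4; one witness is 6, 9, 10, 14 (A-positions 1,8,10,12, B-positions 2,4,5,6).

4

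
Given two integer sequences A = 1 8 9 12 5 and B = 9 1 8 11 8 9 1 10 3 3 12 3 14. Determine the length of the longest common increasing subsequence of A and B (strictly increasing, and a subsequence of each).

A longest common strictly increasing subsequence is 1, 8, 9, 12 (length 4); it appears in order in both A and B, and no longer such subsequence exists.

4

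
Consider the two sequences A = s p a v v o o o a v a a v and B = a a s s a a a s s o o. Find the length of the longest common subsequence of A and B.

Backtracking the LCS table gives one alignment: s (A1,B4) → a (A3,B7) → o (A7,B10) → o (A8,B11).
So the longest common subsequence has length 4.

4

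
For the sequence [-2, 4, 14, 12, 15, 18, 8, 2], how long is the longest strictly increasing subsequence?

Let dp[i] be the longest increasing subsequence ending at position i. Then dp = [1, 2, 3, 3, 4, 5, 3, 2].
The maximum is 5; one witness is -2, 4, 14, 15, 18 at positions 1,2,3,5,6.

5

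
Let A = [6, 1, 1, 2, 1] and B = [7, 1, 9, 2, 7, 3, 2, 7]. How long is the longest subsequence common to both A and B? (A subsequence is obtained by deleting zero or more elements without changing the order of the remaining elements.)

Backtracking the LCS table gives one alignment: 1 (A2,B2) → 2 (A4,B7).
So the longest common subsequence has length 2.

2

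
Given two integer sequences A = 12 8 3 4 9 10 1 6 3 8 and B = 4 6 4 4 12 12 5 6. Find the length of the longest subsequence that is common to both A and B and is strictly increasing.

2

A longest common strictly increasing subsequence is 4, 6 (length 2); it appears in order in both A and B, and no longer such subsequence exists.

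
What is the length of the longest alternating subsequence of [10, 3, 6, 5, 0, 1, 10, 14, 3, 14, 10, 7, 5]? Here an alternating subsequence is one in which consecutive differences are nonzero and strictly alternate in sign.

8

Track the best alternating length ending on an up-step vs a down-step at each position: up/down = 1/1, 1/2, 3/2, 3/4, 1/4, 5/4, 5/1, 5/1, 5/6, 7/1, 7/8, 7/8, 7/8.
The maximum over both is 8; one such subsequence is 10, 3, 6, 5, 10, 3, 14, 10.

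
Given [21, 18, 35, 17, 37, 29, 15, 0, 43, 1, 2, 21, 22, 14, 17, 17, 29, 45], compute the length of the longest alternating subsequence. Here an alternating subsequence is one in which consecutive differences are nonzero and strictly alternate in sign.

Track the best alternating length ending on an up-step vs a down-step at each position: up/down = 1/1, 1/2, 3/1, 1/4, 5/1, 5/6, 1/6, 1/6, 7/1, 7/8, 9/8, 9/8, 9/8, 9/10, 11/10, 11/10, 11/8, 11/1.
The maximum over both is 11; one such subsequence is 21, 18, 35, 17, 37, 29, 43, 1, 21, 14, 17.

11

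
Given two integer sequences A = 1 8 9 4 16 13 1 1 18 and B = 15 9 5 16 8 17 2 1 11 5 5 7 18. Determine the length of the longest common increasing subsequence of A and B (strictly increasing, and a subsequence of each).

3

A longest common strictly increasing subsequence is 9, 16, 18 (length 3); it appears in order in both A and B, and no longer such subsequence exists.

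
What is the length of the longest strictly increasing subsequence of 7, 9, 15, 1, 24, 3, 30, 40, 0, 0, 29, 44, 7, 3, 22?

7

One longest increasing subsequence is 7, 9, 15, 24, 30, 40, 44 (positions 1,2,3,5,7,8,12), of length 7; no longer one exists.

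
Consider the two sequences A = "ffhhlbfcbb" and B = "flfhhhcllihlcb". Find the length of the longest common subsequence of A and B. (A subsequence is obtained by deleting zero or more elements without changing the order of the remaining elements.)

7

Backtracking the LCS table gives one alignment: f (A1,B1) → f (A2,B3) → h (A3,B6) → h (A4,B11) → l (A5,B12) → c (A8,B13) → b (A10,B14).
So the longest common subsequence has length 7.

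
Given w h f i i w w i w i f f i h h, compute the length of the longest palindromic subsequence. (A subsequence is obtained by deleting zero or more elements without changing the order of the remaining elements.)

10

Using dp[i][j] = 2 + dp[i+1][j−1] if the ends match, else max(dp[i+1][j], dp[i][j−1]):
dp[1][15] = 10. A witness is hfiiwwiifh at positions 2,3,4,5,6,7,8,10,12,15.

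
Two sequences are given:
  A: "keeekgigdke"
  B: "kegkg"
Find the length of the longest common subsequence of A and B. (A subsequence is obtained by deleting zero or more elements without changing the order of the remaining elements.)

A longest common subsequence is kekg (length 4); the LCS DP confirms no longer common subsequence exists.

4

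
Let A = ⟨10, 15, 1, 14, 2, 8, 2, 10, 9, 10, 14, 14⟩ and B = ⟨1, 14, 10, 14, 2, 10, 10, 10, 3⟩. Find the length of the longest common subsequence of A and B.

5

Backtracking the LCS table gives one alignment: 10 (A1,B3) → 14 (A4,B4) → 2 (A5,B5) → 10 (A8,B7) → 10 (A10,B8).
So the longest common subsequence has length 5.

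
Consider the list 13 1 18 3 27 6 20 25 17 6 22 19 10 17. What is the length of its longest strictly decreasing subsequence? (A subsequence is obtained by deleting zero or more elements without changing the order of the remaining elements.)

5

Scanning left to right, the best length ending at each element is: 13→1, 1→2, 18→1, 3→2, 27→1, 6→2, 20→2, 25→2, 17→3, 6→4, 22→3, 19→4, 10→5, 17→5.
So the longest decreasing subsequence has length 5, e.g. 27, 25, 22, 19, 10.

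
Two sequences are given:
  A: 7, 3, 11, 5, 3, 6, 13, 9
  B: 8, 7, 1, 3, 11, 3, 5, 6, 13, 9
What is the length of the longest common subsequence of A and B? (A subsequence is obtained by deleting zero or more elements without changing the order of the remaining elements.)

7

A longest common subsequence is 7, 3, 11, 5, 6, 13, 9 (length 7); the LCS DP confirms no longer common subsequence exists.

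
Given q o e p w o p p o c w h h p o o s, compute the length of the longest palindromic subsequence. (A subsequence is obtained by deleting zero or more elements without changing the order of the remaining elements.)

Using dp[i][j] = 2 + dp[i+1][j−1] if the ends match, else max(dp[i+1][j], dp[i][j−1]):
dp[1][17] = 10. A witness is opwoppowpo at positions 2,4,5,6,7,8,9,11,14,16.

10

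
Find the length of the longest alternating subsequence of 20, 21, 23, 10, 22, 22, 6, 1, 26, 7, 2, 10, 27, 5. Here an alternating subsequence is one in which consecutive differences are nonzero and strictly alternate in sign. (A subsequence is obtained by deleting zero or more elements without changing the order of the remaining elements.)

9

A longest alternating subsequence is 20, 21, 10, 22, 6, 26, 7, 10, 5 (positions 1,2,4,5,7,9,10,12,14); its 8 consecutive differences strictly alternate in sign, and length 9 is optimal.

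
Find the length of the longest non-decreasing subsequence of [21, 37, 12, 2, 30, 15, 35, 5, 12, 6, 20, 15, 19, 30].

6

One longest non-decreasing subsequence is 2, 5, 12, 15, 19, 30 (positions 4,8,9,12,13,14), of length 6; no longer one exists.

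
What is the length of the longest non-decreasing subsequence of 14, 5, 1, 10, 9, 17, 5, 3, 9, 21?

4

Scanning left to right, the best length ending at each element is: 14→1, 5→1, 1→1, 10→2, 9→2, 17→3, 5→2, 3→2, 9→3, 21→4.
So the longest non-decreasing subsequence has length 4, e.g. 5, 10, 17, 21.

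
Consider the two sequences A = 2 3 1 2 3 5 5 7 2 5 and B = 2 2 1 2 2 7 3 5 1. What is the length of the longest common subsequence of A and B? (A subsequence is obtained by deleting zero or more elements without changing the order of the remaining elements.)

5

A longest common subsequence is 2, 1, 2, 3, 5 (length 5); the LCS DP confirms no longer common subsequence exists.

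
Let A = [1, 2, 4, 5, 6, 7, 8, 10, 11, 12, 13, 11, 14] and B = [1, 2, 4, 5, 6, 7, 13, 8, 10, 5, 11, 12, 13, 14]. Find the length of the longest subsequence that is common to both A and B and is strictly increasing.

For each value that appears in both, track the longest common increasing run ending there.
The best achievable length is 12; one witness is 1, 2, 4, 5, 6, 7, 8, 10, 11, 12, 13, 14 (A-positions 1,2,3,4,5,6,7,8,9,10,11,13, B-positions 1,2,3,4,5,6,8,9,11,12,13,14).

12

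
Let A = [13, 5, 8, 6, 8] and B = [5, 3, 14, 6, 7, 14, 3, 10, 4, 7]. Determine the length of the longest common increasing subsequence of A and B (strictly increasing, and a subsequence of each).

For each value that appears in both, track the longest common increasing run ending there.
The best achievable length is 2; one witness is 5, 6 (A-positions 2,4, B-positions 1,4).

2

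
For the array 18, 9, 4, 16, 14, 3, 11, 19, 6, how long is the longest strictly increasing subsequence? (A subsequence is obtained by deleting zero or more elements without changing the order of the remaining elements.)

3

Scanning left to right, the best length ending at each element is: 18→1, 9→1, 4→1, 16→2, 14→2, 3→1, 11→2, 19→3, 6→2.
So the longest increasing subsequence has length 3, e.g. 9, 16, 19.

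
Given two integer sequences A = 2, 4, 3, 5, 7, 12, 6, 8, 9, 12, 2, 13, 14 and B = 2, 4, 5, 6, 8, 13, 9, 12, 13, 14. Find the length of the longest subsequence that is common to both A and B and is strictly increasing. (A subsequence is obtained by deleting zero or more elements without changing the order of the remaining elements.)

9

A longest common strictly increasing subsequence is 2, 4, 5, 6, 8, 9, 12, 13, 14 (length 9); it appears in order in both A and B, and no longer such subsequence exists.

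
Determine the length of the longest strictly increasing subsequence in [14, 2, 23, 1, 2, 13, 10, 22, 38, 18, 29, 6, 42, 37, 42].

7

Scanning left to right, the best length ending at each element is: 14→1, 2→1, 23→2, 1→1, 2→2, 13→3, 10→3, 22→4, 38→5, 18→4, 29→5, 6→3, 42→6, 37→6, 42→7.
So the longest increasing subsequence has length 7, e.g. 1, 2, 13, 22, 29, 37, 42.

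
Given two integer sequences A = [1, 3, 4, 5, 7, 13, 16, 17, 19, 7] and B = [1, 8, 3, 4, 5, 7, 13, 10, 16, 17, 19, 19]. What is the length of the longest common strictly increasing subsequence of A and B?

For each value that appears in both, track the longest common increasing run ending there.
The best achievable length is 9; one witness is 1, 3, 4, 5, 7, 13, 16, 17, 19 (A-positions 1,2,3,4,5,6,7,8,9, B-positions 1,3,4,5,6,7,9,10,11).

9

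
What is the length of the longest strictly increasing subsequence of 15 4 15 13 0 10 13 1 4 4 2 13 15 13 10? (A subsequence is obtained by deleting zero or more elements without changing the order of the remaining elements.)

Scanning left to right, the best length ending at each element is: 15→1, 4→1, 15→2, 13→2, 0→1, 10→2, 13→3, 1→2, 4→3, 4→3, 2→3, 13→4, 15→5, 13→4, 10→4.
So the longest increasing subsequence has length 5, e.g. 0, 1, 4, 13, 15.

5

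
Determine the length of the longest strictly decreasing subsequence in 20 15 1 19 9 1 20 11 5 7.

Let dp[i] be the longest decreasing subsequence ending at position i. Then dp = [1, 2, 3, 2, 3, 4, 1, 3, 4, 4].
The maximum is 4; one witness is 20, 15, 9, 1 at positions 1,2,5,6.

4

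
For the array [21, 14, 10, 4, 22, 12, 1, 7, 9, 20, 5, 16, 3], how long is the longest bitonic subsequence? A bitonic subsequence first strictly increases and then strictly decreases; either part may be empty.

6

Let inc[i] be the LIS ending at i and dec[i] the longest strictly decreasing subsequence starting at i. inc = [1, 1, 1, 1, 2, 2, 1, 2, 3, 4, 2, 4, 2], dec = [6, 5, 4, 2, 5, 4, 1, 3, 3, 3, 2, 2, 1].
max_i inc[i]+dec[i]−1 = 6, with one witness 21, 14, 12, 9, 5, 3.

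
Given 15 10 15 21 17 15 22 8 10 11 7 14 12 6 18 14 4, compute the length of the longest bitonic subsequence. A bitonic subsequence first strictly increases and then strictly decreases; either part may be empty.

Let inc[i] be the LIS ending at i and dec[i] the longest strictly decreasing subsequence starting at i. inc = [1, 1, 2, 3, 3, 2, 4, 1, 2, 3, 1, 4, 4, 1, 5, 5, 1], dec = [6, 5, 5, 7, 6, 5, 5, 4, 4, 4, 3, 4, 3, 2, 3, 2, 1].
max_i inc[i]+dec[i]−1 = 9, with one witness 10, 15, 21, 17, 15, 14, 12, 6, 4.

9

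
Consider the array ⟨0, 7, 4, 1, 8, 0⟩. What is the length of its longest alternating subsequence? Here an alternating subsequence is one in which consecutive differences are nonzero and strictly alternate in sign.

5

A longest alternating subsequence is 0, 7, 4, 8, 0 (positions 1,2,3,5,6); its 4 consecutive differences strictly alternate in sign, and length 5 is optimal.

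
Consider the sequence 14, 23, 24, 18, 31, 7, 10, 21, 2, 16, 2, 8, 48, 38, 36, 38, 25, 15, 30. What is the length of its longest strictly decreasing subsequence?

Scanning left to right, the best length ending at each element is: 14→1, 23→1, 24→1, 18→2, 31→1, 7→3, 10→3, 21→2, 2→4, 16→3, 2→4, 8→4, 48→1, 38→2, 36→3, 38→2, 25→4, 15→5, 30→4.
So the longest decreasing subsequence has length 5, e.g. 48, 38, 36, 25, 15.

5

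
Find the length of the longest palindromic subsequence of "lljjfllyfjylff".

8

One longest palindromic subsequence is ljfllfjl (positions 2,4,5,6,7,9,10,12); it reads the same forward and backward, and the interval DP gives dp[1][14] = 8.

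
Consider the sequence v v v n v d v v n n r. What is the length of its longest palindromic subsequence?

Using dp[i][j] = 2 + dp[i+1][j−1] if the ends match, else max(dp[i+1][j], dp[i][j−1]):
dp[1][11] = 7. A witness is vvvnvvv at positions 1,2,3,4,5,7,8.

7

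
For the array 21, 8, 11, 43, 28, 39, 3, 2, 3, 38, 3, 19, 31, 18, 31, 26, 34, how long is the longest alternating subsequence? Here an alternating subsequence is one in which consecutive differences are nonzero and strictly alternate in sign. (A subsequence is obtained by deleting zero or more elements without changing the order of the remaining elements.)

13

A longest alternating subsequence is 21, 8, 43, 28, 39, 3, 38, 3, 19, 18, 31, 26, 34 (positions 1,2,4,5,6,7,10,11,12,14,15,16,17); its 12 consecutive differences strictly alternate in sign, and length 13 is optimal.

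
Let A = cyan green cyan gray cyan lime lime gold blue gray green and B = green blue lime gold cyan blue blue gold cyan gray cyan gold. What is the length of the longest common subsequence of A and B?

5

A longest common subsequence is cyan, cyan, gray, cyan, gold (length 5); the LCS DP confirms no longer common subsequence exists.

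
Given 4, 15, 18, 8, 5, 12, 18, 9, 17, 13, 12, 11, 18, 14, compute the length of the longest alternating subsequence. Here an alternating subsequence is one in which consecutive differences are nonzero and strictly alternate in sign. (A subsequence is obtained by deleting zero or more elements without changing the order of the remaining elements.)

9

Track the best alternating length ending on an up-step vs a down-step at each position: up/down = 1/1, 2/1, 2/1, 2/3, 2/3, 4/3, 4/1, 4/5, 6/5, 6/7, 6/7, 6/7, 8/1, 8/9.
The maximum over both is 9; one such subsequence is 4, 15, 8, 12, 9, 17, 13, 18, 14.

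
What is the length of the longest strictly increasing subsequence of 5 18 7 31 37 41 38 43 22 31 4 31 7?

6

Scanning left to right, the best length ending at each element is: 5→1, 18→2, 7→2, 31→3, 37→4, 41→5, 38→5, 43→6, 22→3, 31→4, 4→1, 31→4, 7→2.
So the longest increasing subsequence has length 6, e.g. 5, 18, 31, 37, 41, 43.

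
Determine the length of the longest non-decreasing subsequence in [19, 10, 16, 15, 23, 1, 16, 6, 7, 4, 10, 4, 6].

4

Scanning left to right, the best length ending at each element is: 19→1, 10→1, 16→2, 15→2, 23→3, 1→1, 16→3, 6→2, 7→3, 4→2, 10→4, 4→3, 6→4.
So the longest non-decreasing subsequence has length 4, e.g. 1, 6, 7, 10.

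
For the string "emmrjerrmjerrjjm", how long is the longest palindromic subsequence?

9

Using dp[i][j] = 2 + dp[i+1][j−1] if the ends match, else max(dp[i+1][j], dp[i][j−1]):
dp[1][16] = 9. A witness is mjrrerrjm at positions 2,5,7,8,11,12,13,15,16.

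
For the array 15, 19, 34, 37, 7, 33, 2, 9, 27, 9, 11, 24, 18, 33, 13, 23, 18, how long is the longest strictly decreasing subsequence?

6

Let dp[i] be the longest decreasing subsequence ending at position i. Then dp = [1, 1, 1, 1, 2, 2, 3, 3, 3, 4, 4, 4, 5, 2, 6, 5, 6].
The maximum is 6; one witness is 34, 33, 27, 24, 18, 13 at positions 3,6,9,12,13,15.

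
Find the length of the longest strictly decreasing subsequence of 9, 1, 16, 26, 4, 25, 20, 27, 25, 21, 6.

Let dp[i] be the longest decreasing subsequence ending at position i. Then dp = [1, 2, 1, 1, 2, 2, 3, 1, 2, 3, 4].
The maximum is 4; one witness is 26, 25, 20, 6 at positions 4,6,7,11.

4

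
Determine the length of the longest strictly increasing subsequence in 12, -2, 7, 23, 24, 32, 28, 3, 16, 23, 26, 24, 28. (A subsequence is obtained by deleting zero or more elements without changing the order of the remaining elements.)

6

Let dp[i] be the longest increasing subsequence ending at position i. Then dp = [1, 1, 2, 3, 4, 5, 5, 2, 3, 4, 5, 5, 6].
The maximum is 6; one witness is -2, 7, 23, 24, 26, 28 at positions 2,3,4,5,11,13.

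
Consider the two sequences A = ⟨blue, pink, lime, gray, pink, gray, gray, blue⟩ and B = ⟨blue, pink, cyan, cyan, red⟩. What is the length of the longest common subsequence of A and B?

2

A longest common subsequence is blue, pink (length 2); the LCS DP confirms no longer common subsequence exists.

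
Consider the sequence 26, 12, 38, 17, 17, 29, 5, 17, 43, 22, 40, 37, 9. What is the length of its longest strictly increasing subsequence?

One longest increasing subsequence is 12, 17, 29, 43 (positions 2,4,6,9), of length 4; no longer one exists.

4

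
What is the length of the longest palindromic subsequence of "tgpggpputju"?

One longest palindromic subsequence is tpggpt (positions 1,3,4,5,7,9); it reads the same forward and backward, and the interval DP gives dp[1][11] = 6.

6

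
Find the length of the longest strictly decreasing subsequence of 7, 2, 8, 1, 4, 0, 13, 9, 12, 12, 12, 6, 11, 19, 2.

Let dp[i] be the longest decreasing subsequence ending at position i. Then dp = [1, 2, 1, 3, 2, 4, 1, 2, 2, 2, 2, 3, 3, 1, 4].
The maximum is 4; one witness is 7, 2, 1, 0 at positions 1,2,4,6.

4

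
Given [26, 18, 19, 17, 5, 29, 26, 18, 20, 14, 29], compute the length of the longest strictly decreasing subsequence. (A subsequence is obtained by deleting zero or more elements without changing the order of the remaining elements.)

4

One longest decreasing subsequence is 26, 18, 17, 5 (positions 1,2,4,5), of length 4; no longer one exists.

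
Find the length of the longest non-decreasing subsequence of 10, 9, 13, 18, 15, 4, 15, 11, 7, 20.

5

Let dp[i] be the longest non-decreasing subsequence ending at position i. Then dp = [1, 1, 2, 3, 3, 1, 4, 2, 2, 5].
The maximum is 5; one witness is 10, 13, 15, 15, 20 at positions 1,3,5,7,10.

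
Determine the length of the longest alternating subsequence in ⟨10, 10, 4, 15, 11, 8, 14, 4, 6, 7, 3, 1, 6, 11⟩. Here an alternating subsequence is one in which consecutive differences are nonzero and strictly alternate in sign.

A longest alternating subsequence is 10, 4, 15, 11, 14, 4, 6, 3, 6 (positions 1,3,4,5,7,8,9,11,13); its 8 consecutive differences strictly alternate in sign, and length 9 is optimal.

9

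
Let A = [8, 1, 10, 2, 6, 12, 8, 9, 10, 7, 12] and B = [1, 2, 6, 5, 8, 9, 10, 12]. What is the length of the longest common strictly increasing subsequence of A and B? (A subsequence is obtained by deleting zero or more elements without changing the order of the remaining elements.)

For each value that appears in both, track the longest common increasing run ending there.
The best achievable length is 7; one witness is 1, 2, 6, 8, 9, 10, 12 (A-positions 2,4,5,7,8,9,11, B-positions 1,2,3,5,6,7,8).

7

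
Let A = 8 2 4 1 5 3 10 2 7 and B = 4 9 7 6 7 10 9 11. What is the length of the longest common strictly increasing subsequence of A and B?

2

For each value that appears in both, track the longest common increasing run ending there.
The best achievable length is 2; one witness is 4, 7 (A-positions 3,9, B-positions 1,3).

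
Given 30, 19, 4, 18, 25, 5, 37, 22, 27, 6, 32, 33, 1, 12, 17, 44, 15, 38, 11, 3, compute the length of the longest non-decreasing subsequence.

Scanning left to right, the best length ending at each element is: 30→1, 19→1, 4→1, 18→2, 25→3, 5→2, 37→4, 22→3, 27→4, 6→3, 32→5, 33→6, 1→1, 12→4, 17→5, 44→7, 15→5, 38→7, 11→4, 3→2.
So the longest non-decreasing subsequence has length 7, e.g. 4, 18, 25, 27, 32, 33, 44.

7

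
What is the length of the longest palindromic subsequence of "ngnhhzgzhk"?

One longest palindromic subsequence is hzgzh (positions 5,6,7,8,9); it reads the same forward and backward, and the interval DP gives dp[1][10] = 5.

5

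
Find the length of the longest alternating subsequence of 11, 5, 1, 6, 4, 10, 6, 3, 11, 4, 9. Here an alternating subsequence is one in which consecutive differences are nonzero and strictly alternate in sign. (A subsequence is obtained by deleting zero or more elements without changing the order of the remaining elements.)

9

Track the best alternating length ending on an up-step vs a down-step at each position: up/down = 1/1, 1/2, 1/2, 3/2, 3/4, 5/2, 5/6, 3/6, 7/1, 7/8, 9/8.
The maximum over both is 9; one such subsequence is 11, 5, 6, 4, 10, 6, 11, 4, 9.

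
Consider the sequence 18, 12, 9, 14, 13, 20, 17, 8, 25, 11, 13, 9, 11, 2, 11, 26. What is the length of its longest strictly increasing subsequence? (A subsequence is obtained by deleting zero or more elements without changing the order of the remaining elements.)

One longest increasing subsequence is 12, 14, 20, 25, 26 (positions 2,4,6,9,16), of length 5; no longer one exists.

5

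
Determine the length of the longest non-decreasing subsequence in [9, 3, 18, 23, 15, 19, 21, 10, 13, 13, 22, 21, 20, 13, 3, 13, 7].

Let dp[i] be the longest non-decreasing subsequence ending at position i. Then dp = [1, 1, 2, 3, 2, 3, 4, 2, 3, 4, 5, 5, 5, 5, 2, 6, 3].
The maximum is 6; one witness is 9, 10, 13, 13, 13, 13 at positions 1,8,9,10,14,16.

6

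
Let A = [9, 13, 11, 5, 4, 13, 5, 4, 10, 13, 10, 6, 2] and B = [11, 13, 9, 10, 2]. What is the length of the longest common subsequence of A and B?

4

Backtracking the LCS table gives one alignment: 11 (A3,B1) → 13 (A6,B2) → 10 (A11,B4) → 2 (A13,B5).
So the longest common subsequence has length 4.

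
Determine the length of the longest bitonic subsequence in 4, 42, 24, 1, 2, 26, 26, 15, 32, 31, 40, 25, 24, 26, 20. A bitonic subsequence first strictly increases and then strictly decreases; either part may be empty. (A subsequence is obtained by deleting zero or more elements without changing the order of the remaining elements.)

One longest bitonic subsequence is 4, 24, 26, 32, 31, 25, 24, 20 (positions 1,3,6,9,10,12,13,15): it rises to 32 then falls. Length 8 is optimal.

8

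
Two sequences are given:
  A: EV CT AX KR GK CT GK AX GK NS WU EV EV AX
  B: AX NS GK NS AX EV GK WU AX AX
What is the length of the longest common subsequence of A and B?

A longest common subsequence is AX, GK, AX, GK, WU, AX (length 6); the LCS DP confirms no longer common subsequence exists.

6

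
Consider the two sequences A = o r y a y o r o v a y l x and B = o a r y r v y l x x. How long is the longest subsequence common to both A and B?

Backtracking the LCS table gives one alignment: o (A1,B1) → r (A2,B3) → y (A5,B4) → r (A7,B5) → v (A9,B6) → y (A11,B7) → l (A12,B8) → x (A13,B10).
So the longest common subsequence has length 8.

8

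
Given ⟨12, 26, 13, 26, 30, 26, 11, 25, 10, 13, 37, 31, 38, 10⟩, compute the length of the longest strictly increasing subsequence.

6

Scanning left to right, the best length ending at each element is: 12→1, 26→2, 13→2, 26→3, 30→4, 26→3, 11→1, 25→3, 10→1, 13→2, 37→5, 31→5, 38→6, 10→1.
So the longest increasing subsequence has length 6, e.g. 12, 13, 26, 30, 37, 38.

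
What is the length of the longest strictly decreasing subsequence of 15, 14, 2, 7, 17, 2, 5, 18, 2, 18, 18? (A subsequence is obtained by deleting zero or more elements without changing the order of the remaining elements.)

5

One longest decreasing subsequence is 15, 14, 7, 5, 2 (positions 1,2,4,7,9), of length 5; no longer one exists.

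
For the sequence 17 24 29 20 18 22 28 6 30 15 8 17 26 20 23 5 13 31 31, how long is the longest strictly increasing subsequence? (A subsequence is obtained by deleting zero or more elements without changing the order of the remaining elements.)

6

Scanning left to right, the best length ending at each element is: 17→1, 24→2, 29→3, 20→2, 18→2, 22→3, 28→4, 6→1, 30→5, 15→2, 8→2, 17→3, 26→4, 20→4, 23→5, 5→1, 13→3, 31→6, 31→6.
So the longest increasing subsequence has length 6, e.g. 17, 20, 22, 28, 30, 31.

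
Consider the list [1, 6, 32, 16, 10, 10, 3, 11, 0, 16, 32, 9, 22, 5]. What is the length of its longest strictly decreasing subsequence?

5

Let dp[i] be the longest decreasing subsequence ending at position i. Then dp = [1, 1, 1, 2, 3, 3, 4, 3, 5, 2, 1, 4, 2, 5].
The maximum is 5; one witness is 32, 16, 10, 3, 0 at positions 3,4,5,7,9.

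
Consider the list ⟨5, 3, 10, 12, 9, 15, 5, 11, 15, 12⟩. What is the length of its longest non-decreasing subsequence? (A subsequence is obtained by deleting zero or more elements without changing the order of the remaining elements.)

5

One longest non-decreasing subsequence is 5, 10, 12, 15, 15 (positions 1,3,4,6,9), of length 5; no longer one exists.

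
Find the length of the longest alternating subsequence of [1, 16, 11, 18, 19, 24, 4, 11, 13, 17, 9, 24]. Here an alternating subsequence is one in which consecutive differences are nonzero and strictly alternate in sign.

8

A longest alternating subsequence is 1, 16, 11, 18, 4, 11, 9, 24 (positions 1,2,3,4,7,8,11,12); its 7 consecutive differences strictly alternate in sign, and length 8 is optimal.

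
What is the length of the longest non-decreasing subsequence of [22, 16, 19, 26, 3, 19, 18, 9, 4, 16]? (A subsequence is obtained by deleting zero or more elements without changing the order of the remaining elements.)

3

One longest non-decreasing subsequence is 16, 19, 26 (positions 2,3,4), of length 3; no longer one exists.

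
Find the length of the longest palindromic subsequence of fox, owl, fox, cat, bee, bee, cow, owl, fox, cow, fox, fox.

7

Using dp[i][j] = 2 + dp[i+1][j−1] if the ends match, else max(dp[i+1][j], dp[i][j−1]):
dp[1][12] = 7. A witness is fox fox cow fox cow fox fox at positions 1,3,7,9,10,11,12.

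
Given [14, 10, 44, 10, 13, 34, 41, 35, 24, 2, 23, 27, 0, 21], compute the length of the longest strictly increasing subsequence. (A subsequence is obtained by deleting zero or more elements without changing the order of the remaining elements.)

4

Scanning left to right, the best length ending at each element is: 14→1, 10→1, 44→2, 10→1, 13→2, 34→3, 41→4, 35→4, 24→3, 2→1, 23→3, 27→4, 0→1, 21→3.
So the longest increasing subsequence has length 4, e.g. 10, 13, 34, 41.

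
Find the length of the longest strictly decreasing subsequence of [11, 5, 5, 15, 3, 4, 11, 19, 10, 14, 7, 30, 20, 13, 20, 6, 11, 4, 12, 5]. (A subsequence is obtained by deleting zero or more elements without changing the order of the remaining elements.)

Let dp[i] be the longest decreasing subsequence ending at position i. Then dp = [1, 2, 2, 1, 3, 3, 2, 1, 3, 2, 4, 1, 2, 3, 2, 5, 4, 6, 4, 6].
The maximum is 6; one witness is 15, 11, 10, 7, 6, 4 at positions 4,7,9,11,16,18.

6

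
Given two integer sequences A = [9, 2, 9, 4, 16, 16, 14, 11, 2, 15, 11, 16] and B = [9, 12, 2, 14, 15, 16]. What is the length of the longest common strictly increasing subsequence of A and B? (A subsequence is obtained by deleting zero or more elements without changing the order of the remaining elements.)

4

A longest common strictly increasing subsequence is 9, 14, 15, 16 (length 4); it appears in order in both A and B, and no longer such subsequence exists.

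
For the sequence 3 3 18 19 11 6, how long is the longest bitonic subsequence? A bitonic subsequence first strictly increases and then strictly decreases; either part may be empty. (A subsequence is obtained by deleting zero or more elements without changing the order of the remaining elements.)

One longest bitonic subsequence is 3, 18, 19, 11, 6 (positions 1,3,4,5,6): it rises to 19 then falls. Length 5 is optimal.

5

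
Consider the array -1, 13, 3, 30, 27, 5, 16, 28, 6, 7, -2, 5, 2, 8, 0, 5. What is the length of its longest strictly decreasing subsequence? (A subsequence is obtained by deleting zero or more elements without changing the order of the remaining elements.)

Scanning left to right, the best length ending at each element is: -1→1, 13→1, 3→2, 30→1, 27→2, 5→3, 16→3, 28→2, 6→4, 7→4, -2→5, 5→5, 2→6, 8→4, 0→7, 5→5.
So the longest decreasing subsequence has length 7, e.g. 30, 27, 16, 6, 5, 2, 0.

7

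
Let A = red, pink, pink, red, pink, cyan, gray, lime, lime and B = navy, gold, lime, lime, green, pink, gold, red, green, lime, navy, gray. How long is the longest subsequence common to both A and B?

3

A longest common subsequence is pink, red, gray (length 3); the LCS DP confirms no longer common subsequence exists.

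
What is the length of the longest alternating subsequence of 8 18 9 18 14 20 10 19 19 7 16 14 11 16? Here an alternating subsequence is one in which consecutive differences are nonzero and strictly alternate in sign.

Track the best alternating length ending on an up-step vs a down-step at each position: up/down = 1/1, 2/1, 2/3, 4/1, 4/5, 6/1, 4/7, 8/7, 8/7, 1/9, 10/9, 10/11, 10/11, 12/9.
The maximum over both is 12; one such subsequence is 8, 18, 9, 18, 14, 20, 10, 19, 7, 16, 14, 16.

12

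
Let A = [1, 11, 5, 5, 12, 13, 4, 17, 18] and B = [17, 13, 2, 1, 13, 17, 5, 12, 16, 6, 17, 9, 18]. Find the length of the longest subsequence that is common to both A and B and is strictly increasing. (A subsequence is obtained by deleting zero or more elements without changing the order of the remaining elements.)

5

For each value that appears in both, track the longest common increasing run ending there.
The best achievable length is 5; one witness is 1, 5, 12, 17, 18 (A-positions 1,3,5,8,9, B-positions 4,7,8,11,13).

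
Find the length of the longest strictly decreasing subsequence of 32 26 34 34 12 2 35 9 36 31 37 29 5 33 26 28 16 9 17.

One longest decreasing subsequence is 32, 31, 29, 26, 16, 9 (positions 1,10,12,15,17,18), of length 6; no longer one exists.

6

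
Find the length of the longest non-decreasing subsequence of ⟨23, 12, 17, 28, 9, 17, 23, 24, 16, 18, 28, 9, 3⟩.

6

One longest non-decreasing subsequence is 12, 17, 17, 23, 24, 28 (positions 2,3,6,7,8,11), of length 6; no longer one exists.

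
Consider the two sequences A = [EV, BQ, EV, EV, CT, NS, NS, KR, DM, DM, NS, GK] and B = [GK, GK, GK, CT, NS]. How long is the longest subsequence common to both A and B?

Backtracking the LCS table gives one alignment: CT (A5,B4) → NS (A11,B5).
So the longest common subsequence has length 2.

2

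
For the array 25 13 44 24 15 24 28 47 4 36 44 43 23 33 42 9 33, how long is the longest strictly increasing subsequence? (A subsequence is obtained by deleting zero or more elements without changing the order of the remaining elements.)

6

Let dp[i] be the longest increasing subsequence ending at position i. Then dp = [1, 1, 2, 2, 2, 3, 4, 5, 1, 5, 6, 6, 3, 5, 6, 2, 5].
The maximum is 6; one witness is 13, 15, 24, 28, 36, 44 at positions 2,5,6,7,10,11.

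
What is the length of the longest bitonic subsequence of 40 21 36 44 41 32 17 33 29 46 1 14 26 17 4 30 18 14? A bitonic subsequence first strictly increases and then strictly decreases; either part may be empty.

Let inc[i] be the LIS ending at i and dec[i] the longest strictly decreasing subsequence starting at i. inc = [1, 1, 2, 3, 3, 2, 1, 3, 2, 4, 1, 2, 3, 3, 2, 4, 4, 3], dec = [7, 4, 6, 7, 6, 5, 3, 5, 4, 4, 1, 2, 3, 2, 1, 3, 2, 1].
max_i inc[i]+dec[i]−1 = 9, with one witness 21, 36, 44, 41, 33, 29, 26, 18, 14.

9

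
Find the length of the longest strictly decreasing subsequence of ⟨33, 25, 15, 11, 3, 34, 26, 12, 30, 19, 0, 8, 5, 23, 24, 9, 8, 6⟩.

Let dp[i] be the longest decreasing subsequence ending at position i. Then dp = [1, 2, 3, 4, 5, 1, 2, 4, 2, 3, 6, 5, 6, 3, 3, 5, 6, 7].
The maximum is 7; one witness is 33, 25, 15, 11, 9, 8, 6 at positions 1,2,3,4,16,17,18.

7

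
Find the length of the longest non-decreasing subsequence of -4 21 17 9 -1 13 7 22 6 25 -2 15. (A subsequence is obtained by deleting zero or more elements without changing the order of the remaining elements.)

5

Scanning left to right, the best length ending at each element is: -4→1, 21→2, 17→2, 9→2, -1→2, 13→3, 7→3, 22→4, 6→3, 25→5, -2→2, 15→4.
So the longest non-decreasing subsequence has length 5, e.g. -4, 9, 13, 22, 25.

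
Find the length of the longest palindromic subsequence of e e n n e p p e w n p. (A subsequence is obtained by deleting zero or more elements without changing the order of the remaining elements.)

6

Using dp[i][j] = 2 + dp[i+1][j−1] if the ends match, else max(dp[i+1][j], dp[i][j−1]):
dp[1][11] = 6. A witness is neppen at positions 4,5,6,7,8,10.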